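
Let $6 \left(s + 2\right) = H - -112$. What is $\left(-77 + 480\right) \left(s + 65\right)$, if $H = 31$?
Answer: $\frac{209963}{6} \approx 34994.0$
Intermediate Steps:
$s = \frac{131}{6}$ ($s = -2 + \frac{31 - -112}{6} = -2 + \frac{31 + 112}{6} = -2 + \frac{1}{6} \cdot 143 = -2 + \frac{143}{6} = \frac{131}{6} \approx 21.833$)
$\left(-77 + 480\right) \left(s + 65\right) = \left(-77 + 480\right) \left(\frac{131}{6} + 65\right) = 403 \cdot \frac{521}{6} = \frac{209963}{6}$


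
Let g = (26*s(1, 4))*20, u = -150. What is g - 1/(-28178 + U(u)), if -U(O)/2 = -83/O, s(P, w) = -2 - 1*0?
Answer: -2197970245/2113433 ≈ -1040.0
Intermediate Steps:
s(P, w) = -2 (s(P, w) = -2 + 0 = -2)
U(O) = 166/O (U(O) = -(-166)/O = 166/O)
g = -1040 (g = (26*(-2))*20 = -52*20 = -1040)
g - 1/(-28178 + U(u)) = -1040 - 1/(-28178 + 166/(-150)) = -1040 - 1/(-28178 + 166*(-1/150)) = -1040 - 1/(-28178 - 83/75) = -1040 - 1/(-2113433/75) = -1040 - 1*(-75/2113433) = -1040 + 75/2113433 = -2197970245/2113433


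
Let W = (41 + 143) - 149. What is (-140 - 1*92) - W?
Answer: -267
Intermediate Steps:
W = 35 (W = 184 - 149 = 35)
(-140 - 1*92) - W = (-140 - 1*92) - 1*35 = (-140 - 92) - 35 = -232 - 35 = -267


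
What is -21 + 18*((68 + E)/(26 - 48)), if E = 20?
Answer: -93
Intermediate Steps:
-21 + 18*((68 + E)/(26 - 48)) = -21 + 18*((68 + 20)/(26 - 48)) = -21 + 18*(88/(-22)) = -21 + 18*(88*(-1/22)) = -21 + 18*(-4) = -21 - 72 = -93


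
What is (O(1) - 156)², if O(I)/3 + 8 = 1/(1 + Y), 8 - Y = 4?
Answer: 804609/25 ≈ 32184.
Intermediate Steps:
Y = 4 (Y = 8 - 1*4 = 8 - 4 = 4)
O(I) = -117/5 (O(I) = -24 + 3/(1 + 4) = -24 + 3/5 = -24 + 3*(⅕) = -24 + ⅗ = -117/5)
(O(1) - 156)² = (-117/5 - 156)² = (-897/5)² = 804609/25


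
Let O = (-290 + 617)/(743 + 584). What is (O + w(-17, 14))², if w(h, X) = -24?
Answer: 993573441/1760929 ≈ 564.23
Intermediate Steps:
O = 327/1327 ≈ 0.24642
(O + w(-17, 14))² = (327/1327 - 24)² = (-31521/1327)² = 993573441/1760929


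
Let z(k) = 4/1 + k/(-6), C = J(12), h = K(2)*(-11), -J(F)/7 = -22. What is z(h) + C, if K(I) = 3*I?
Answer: 169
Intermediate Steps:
J(F) = 154 (J(F) = -7*(-22) = 154)
h = -66 (h = (3*2)*(-11) = 6*(-11) = -66)
C = 154
z(k) = 4 - k/6 (z(k) = 4*1 + k*(-1/6) = 4 - k/6)
z(h) + C = (4 - 1/6*(-66)) + 154 = (4 + 11) + 154 = 15 + 154 = 169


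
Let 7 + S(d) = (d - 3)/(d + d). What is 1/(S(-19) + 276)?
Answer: 19/5122 ≈ 0.0037095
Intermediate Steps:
S(d) = -7 + (-3 + d)/(2*d) (S(d) = -7 + (d - 3)/(d + d) = -7 + (-3 + d)/((2*d)) = -7 + (-3 + d)*(1/(2*d)) = -7 + (-3 + d)/(2*d))
1/(S(-19) + 276) = 1/((1/2)*(-3 - 13*(-19))/(-19) + 276) = 1/((1/2)*(-1/19)*(-3 + 247) + 276) = 1/((1/2)*(-1/19)*244 + 276) = 1/(-122/19 + 276) = 1/(5122/19) = 19/5122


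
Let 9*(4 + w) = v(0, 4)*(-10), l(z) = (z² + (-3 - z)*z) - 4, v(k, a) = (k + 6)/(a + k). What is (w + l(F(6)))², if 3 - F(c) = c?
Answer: 4/9 ≈ 0.44444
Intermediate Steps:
F(c) = 3 - c
v(k, a) = (6 + k)/(a + k)
l(z) = -4 + z² + z*(-3 - z) (l(z) = (z² + z*(-3 - z)) - 4 = -4 + z² + z*(-3 - z))
w = -17/3 (w = -4 + (((6 + 0)/(4 + 0))*(-10))/9 = -4 + ((6/4)*(-10))/9 = -4 + (((¼)*6)*(-10))/9 = -4 + ((3/2)*(-10))/9 = -4 + (⅑)*(-15) = -4 - 5/3 = -17/3 ≈ -5.6667)
(w + l(F(6)))² = (-17/3 + (-4 - 3*(3 - 1*6)))² = (-17/3 + (-4 - 3*(3 - 6)))² = (-17/3 + (-4 - 3*(-3)))² = (-17/3 + (-4 + 9))² = (-17/3 + 5)² = (-⅔)² = 4/9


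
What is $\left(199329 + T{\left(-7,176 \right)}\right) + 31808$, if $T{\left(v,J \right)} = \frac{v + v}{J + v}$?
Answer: $\frac{39062139}{169} \approx 2.3114 \cdot 10^{5}$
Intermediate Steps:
$T{\left(v,J \right)} = \frac{2 v}{J + v}$
$\left(199329 + T{\left(-7,176 \right)}\right) + 31808 = \left(199329 + 2 \left(-7\right) \frac{1}{176 - 7}\right) + 31808 = \left(199329 + 2 \left(-7\right) \frac{1}{169}\right) + 31808 = \left(199329 - \frac{14}{169}\right) + 31808 = \frac{33686587}{169} + 31808 = \frac{39062139}{169}$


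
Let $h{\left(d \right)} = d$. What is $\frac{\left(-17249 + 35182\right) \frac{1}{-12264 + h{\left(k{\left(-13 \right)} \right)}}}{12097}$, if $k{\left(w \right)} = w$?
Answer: $- \frac{17933}{148514869} \approx -0.00012075$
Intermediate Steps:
$\frac{\left(-17249 + 35182\right) \frac{1}{-12264 + h{\left(k{\left(-13 \right)} \right)}}}{12097} = \frac{\left(-17249 + 35182\right) \frac{1}{-12264 - 13}}{12097} = \frac{17933}{-12277} \cdot \frac{1}{12097} = 17933 \left(- \frac{1}{12277}\right) \frac{1}{12097} = \left(- \frac{17933}{12277}\right) \frac{1}{12097} = - \frac{17933}{148514869}$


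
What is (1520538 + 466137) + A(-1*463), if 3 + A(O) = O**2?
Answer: 2201041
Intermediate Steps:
A(O) = -3 + O**2
(1520538 + 466137) + A(-1*463) = (1520538 + 466137) + (-3 + (-1*463)**2) = 1986675 + (-3 + (-463)**2) = 1986675 + (-3 + 214369) = 1986675 + 214366 = 2201041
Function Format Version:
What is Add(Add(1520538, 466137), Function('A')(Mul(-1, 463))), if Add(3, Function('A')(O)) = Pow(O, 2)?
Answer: 2201041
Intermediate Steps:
Function('A')(O) = Add(-3, Pow(O, 2))
Add(Add(1520538, 466137), Function('A')(Mul(-1, 463))) = Add(Add(1520538, 466137), Add(-3, Pow(Mul(-1, 463), 2))) = Add(1986675, Add(-3, Pow(-463, 2))) = Add(1986675, Add(-3, 214369)) = Add(1986675, 214366) = 2201041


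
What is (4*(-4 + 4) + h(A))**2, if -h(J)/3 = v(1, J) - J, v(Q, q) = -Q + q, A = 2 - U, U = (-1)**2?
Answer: 9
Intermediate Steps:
U = 1
A = 1 (A = 2 - 1*1 = 2 - 1 = 1)
v(Q, q) = q - Q
h(J) = 3 (h(J) = -3*((J - 1*1) - J) = -3*((J - 1) - J) = -3*((-1 + J) - J) = -3*(-1) = 3)
(4*(-4 + 4) + h(A))**2 = (4*(-4 + 4) + 3)**2 = (4*0 + 3)**2 = (0 + 3)**2 = 3**2 = 9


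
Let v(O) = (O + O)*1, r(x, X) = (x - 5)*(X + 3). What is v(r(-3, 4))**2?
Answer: 12544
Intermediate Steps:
r(x, X) = (-5 + x)*(3 + X)
v(O) = 2*O (v(O) = (2*O)*1 = 2*O)
v(r(-3, 4))**2 = (2*(-15 - 5*4 + 3*(-3) + 4*(-3)))**2 = (2*(-15 - 20 - 9 - 12))**2 = (2*(-56))**2 = (-112)**2 = 12544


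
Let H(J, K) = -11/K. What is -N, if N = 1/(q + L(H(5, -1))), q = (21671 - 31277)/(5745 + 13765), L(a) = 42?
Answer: -9755/404907 ≈ -0.024092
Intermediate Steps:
q = -4803/9755 (q = -9606/19510 = -9606*1/19510 = -4803/9755 ≈ -0.49236)
N = 9755/404907 (N = 1/(-4803/9755 + 42) = 1/(404907/9755) = 9755/404907 ≈ 0.024092)
-N = -1*9755/404907 = -9755/404907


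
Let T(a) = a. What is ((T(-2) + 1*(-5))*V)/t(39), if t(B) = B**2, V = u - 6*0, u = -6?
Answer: 14/507 ≈ 0.027613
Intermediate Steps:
V = -6 (V = -6 - 6*0 = -6 + 0 = -6)
((T(-2) + 1*(-5))*V)/t(39) = ((-2 + 1*(-5))*(-6))/(39**2) = ((-2 - 5)*(-6))/1521 = -7*(-6)*(1/1521) = 42*(1/1521) = 14/507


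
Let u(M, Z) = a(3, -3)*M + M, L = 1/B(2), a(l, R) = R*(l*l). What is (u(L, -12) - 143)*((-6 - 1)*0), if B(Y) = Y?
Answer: 0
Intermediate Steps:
a(l, R) = R*l²
L = ½ (L = 1/2 = ½ ≈ 0.50000)
u(M, Z) = -26*M (u(M, Z) = (-3*3²)*M + M = (-3*9)*M + M = -27*M + M = -26*M)
(u(L, -12) - 143)*((-6 - 1)*0) = (-26*½ - 143)*((-6 - 1)*0) = (-13 - 143)*(-7*0) = -156*0 = 0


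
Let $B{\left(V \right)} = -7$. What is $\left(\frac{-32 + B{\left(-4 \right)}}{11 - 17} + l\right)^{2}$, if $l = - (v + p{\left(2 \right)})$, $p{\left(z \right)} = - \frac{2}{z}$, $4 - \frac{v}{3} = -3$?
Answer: $\frac{729}{4} \approx 182.25$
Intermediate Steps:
$v = 21$ ($v = 12 - -9 = 12 + 9 = 21$)
$l = -20$ ($l = - (21 - \frac{2}{2}) = - (21 - 1) = \left(-1\right) 20 = -20$)
$\left(\frac{-32 + B{\left(-4 \right)}}{11 - 17} + l\right)^{2} = \left(\frac{-32 - 7}{11 - 17} - 20\right)^{2} = \left(- \frac{39}{-6} - 20\right)^{2} = \left(\left(-39\right) \left(- \frac{1}{6}\right) - 20\right)^{2} = \left(\frac{13}{2} - 20\right)^{2} = \left(- \frac{27}{2}\right)^{2} = \frac{729}{4}$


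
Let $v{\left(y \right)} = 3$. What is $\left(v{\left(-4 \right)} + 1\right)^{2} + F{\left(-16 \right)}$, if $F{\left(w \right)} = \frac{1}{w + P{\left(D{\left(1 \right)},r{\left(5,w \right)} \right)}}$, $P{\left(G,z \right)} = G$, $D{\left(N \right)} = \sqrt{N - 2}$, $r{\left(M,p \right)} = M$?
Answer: $\frac{4096}{257} - \frac{i}{257} \approx 15.938 - 0.0038911 i$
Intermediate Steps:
$D{\left(N \right)} = \sqrt{-2 + N}$
$F{\left(w \right)} = \frac{1}{i + w}$ ($F{\left(w \right)} = \frac{1}{w + \sqrt{-2 + 1}} = \frac{1}{w + \sqrt{-1}} = \frac{1}{w + i} = \frac{1}{i + w}$)
$\left(v{\left(-4 \right)} + 1\right)^{2} + F{\left(-16 \right)} = \left(3 + 1\right)^{2} + \frac{1}{i - 16} = 4^{2} + \frac{1}{-16 + i} = 16 + \frac{-16 - i}{257}$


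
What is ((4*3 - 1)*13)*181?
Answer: 25883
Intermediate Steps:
((4*3 - 1)*13)*181 = ((12 - 1)*13)*181 = (11*13)*181 = 143*181 = 25883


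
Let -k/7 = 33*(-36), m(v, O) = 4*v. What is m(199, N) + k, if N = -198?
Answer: 9112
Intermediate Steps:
k = 8316 (k = -231*(-36) = -7*(-1188) = 8316)
m(199, N) + k = 4*199 + 8316 = 796 + 8316 = 9112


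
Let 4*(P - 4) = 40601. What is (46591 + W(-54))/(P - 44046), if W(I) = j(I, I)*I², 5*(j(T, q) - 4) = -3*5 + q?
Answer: -360284/677835 ≈ -0.53152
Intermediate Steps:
j(T, q) = 1 + q/5 (j(T, q) = 4 + (-3*5 + q)/5 = 4 + (-15 + q)/5 = 4 + (-3 + q/5) = 1 + q/5)
W(I) = I²*(1 + I/5) (W(I) = (1 + I/5)*I² = I²*(1 + I/5))
P = 40617/4 (P = 4 + (¼)*40601 = 4 + 40601/4 = 40617/4 ≈ 10154.)
(46591 + W(-54))/(P - 44046) = (46591 + (⅕)*(-54)²*(5 - 54))/(40617/4 - 44046) = (46591 + (⅕)*2916*(-49))/(-135567/4) = (46591 - 142884/5)*(-4/135567) = (90071/5)*(-4/135567) = -360284/677835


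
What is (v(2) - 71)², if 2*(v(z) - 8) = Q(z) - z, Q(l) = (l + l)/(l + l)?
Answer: 16129/4 ≈ 4032.3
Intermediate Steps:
Q(l) = 1 (Q(l) = (2*l)/((2*l)) = (2*l)*(1/(2*l)) = 1)
v(z) = 17/2 - z/2 (v(z) = 8 + (1 - z)/2 = 8 + (½ - z/2) = 17/2 - z/2)
(v(2) - 71)² = ((17/2 - ½*2) - 71)² = ((17/2 - 1) - 71)² = (15/2 - 71)² = (-127/2)² = 16129/4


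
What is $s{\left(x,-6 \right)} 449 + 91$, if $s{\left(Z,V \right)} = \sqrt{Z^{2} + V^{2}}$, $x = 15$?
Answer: $91 + 1347 \sqrt{29} \approx 7344.8$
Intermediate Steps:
$s{\left(Z,V \right)} = \sqrt{V^{2} + Z^{2}}$
$s{\left(x,-6 \right)} 449 + 91 = \sqrt{\left(-6\right)^{2} + 15^{2}} \cdot 449 + 91 = \sqrt{36 + 225} \cdot 449 + 91 = \sqrt{261} \cdot 449 + 91 = 3 \sqrt{29} \cdot 449 + 91 = 1347 \sqrt{29} + 91 = 91 + 1347 \sqrt{29}$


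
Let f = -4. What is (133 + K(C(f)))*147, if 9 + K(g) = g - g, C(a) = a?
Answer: 18228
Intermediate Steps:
K(g) = -9 (K(g) = -9 + (g - g) = -9 + 0 = -9)
(133 + K(C(f)))*147 = (133 - 9)*147 = 124*147 = 18228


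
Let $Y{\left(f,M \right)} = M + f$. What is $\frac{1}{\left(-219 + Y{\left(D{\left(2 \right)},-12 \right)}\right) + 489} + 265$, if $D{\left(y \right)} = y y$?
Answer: $\frac{69431}{262} \approx 265.0$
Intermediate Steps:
$D{\left(y \right)} = y^{2}$
$\frac{1}{\left(-219 + Y{\left(D{\left(2 \right)},-12 \right)}\right) + 489} + 265 = \frac{1}{\left(-219 - \left(12 - 2^{2}\right)\right) + 489} + 265 = \frac{1}{\left(-219 + \left(-12 + 4\right)\right) + 489} + 265 = \frac{1}{\left(-219 - 8\right) + 489} + 265 = \frac{1}{-227 + 489} + 265 = \frac{1}{262} + 265 = \frac{69431}{262}$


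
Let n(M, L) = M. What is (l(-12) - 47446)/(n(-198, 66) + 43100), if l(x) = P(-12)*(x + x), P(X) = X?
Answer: -1241/1129 ≈ -1.0992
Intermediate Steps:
l(x) = -24*x (l(x) = -12*(x + x) = -24*x)
(l(-12) - 47446)/(n(-198, 66) + 43100) = (-24*(-12) - 47446)/(-198 + 43100) = (288 - 47446)/42902 = -47158*1/42902 = -1241/1129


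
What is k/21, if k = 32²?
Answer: 1024/21 ≈ 48.762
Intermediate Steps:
k = 1024
k/21 = 1024/21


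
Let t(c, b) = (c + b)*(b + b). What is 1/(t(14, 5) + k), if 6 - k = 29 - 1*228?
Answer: 1/395 ≈ 0.0025316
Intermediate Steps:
t(c, b) = 2*b*(b + c) (t(c, b) = (b + c)*(2*b) = 2*b*(b + c))
k = 205 (k = 6 - (29 - 1*228) = 6 - (29 - 228) = 6 - 1*(-199) = 6 + 199 = 205)
1/(t(14, 5) + k) = 1/(2*5*(5 + 14) + 205) = 1/(2*5*19 + 205) = 1/(190 + 205) = 1/395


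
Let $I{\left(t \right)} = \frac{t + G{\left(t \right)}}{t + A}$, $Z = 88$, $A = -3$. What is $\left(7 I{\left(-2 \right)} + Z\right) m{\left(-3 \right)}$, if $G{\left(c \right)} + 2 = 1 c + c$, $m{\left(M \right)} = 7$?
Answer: $\frac{3472}{5} \approx 694.4$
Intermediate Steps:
$G{\left(c \right)} = -2 + 2 c$ ($G{\left(c \right)} = -2 + \left(1 c + c\right) = -2 + \left(c + c\right) = -2 + 2 c$)
$I{\left(t \right)} = \frac{-2 + 3 t}{-3 + t}$ ($I{\left(t \right)} = \frac{t + \left(-2 + 2 t\right)}{t - 3} = \frac{-2 + 3 t}{-3 + t}$)
$\left(7 I{\left(-2 \right)} + Z\right) m{\left(-3 \right)} = \left(7 \frac{-2 + 3 \left(-2\right)}{-3 - 2} + 88\right) 7 = \left(7 \frac{-2 - 6}{-5} + 88\right) 7 = \left(7 \left(\left(- \frac{1}{5}\right) \left(-8\right)\right) + 88\right) 7 = \left(7 \cdot \frac{8}{5} + 88\right) 7 = \left(\frac{56}{5} + 88\right) 7 = \frac{496}{5} \cdot 7 = \frac{3472}{5}$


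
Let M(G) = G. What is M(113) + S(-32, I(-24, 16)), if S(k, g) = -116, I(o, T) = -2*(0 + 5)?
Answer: -3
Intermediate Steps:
I(o, T) = -10 (I(o, T) = -2*5 = -10)
M(113) + S(-32, I(-24, 16)) = 113 - 116 = -3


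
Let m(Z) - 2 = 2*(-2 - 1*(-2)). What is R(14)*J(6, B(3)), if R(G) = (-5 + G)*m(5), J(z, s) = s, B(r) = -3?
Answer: -54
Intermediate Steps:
m(Z) = 2 (m(Z) = 2 + 2*(-2 - 1*(-2)) = 2 + 2*(-2 + 2) = 2 + 2*0 = 2 + 0 = 2)
R(G) = -10 + 2*G (R(G) = (-5 + G)*2 = -10 + 2*G)
R(14)*J(6, B(3)) = (-10 + 2*14)*(-3) = (-10 + 28)*(-3) = 18*(-3) = -54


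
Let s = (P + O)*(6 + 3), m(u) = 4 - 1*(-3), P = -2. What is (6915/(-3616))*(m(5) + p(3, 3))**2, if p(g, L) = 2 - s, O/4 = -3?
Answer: -126025875/3616 ≈ -34852.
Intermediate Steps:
O = -12 (O = 4*(-3) = -12)
m(u) = 7 (m(u) = 4 + 3 = 7)
s = -126 (s = (-2 - 12)*(6 + 3) = -14*9 = -126)
p(g, L) = 128 (p(g, L) = 2 - 1*(-126) = 2 + 126 = 128)
(6915/(-3616))*(m(5) + p(3, 3))**2 = (6915/(-3616))*(7 + 128)**2 = (6915*(-1/3616))*135**2 = -6915/3616*18225 = -126025875/3616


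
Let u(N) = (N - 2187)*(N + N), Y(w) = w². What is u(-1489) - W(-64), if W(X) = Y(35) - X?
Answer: 10945839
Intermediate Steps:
u(N) = 2*N*(-2187 + N) (u(N) = (-2187 + N)*(2*N) = 2*N*(-2187 + N))
W(X) = 1225 - X (W(X) = 35² - X = 1225 - X)
u(-1489) - W(-64) = 2*(-1489)*(-2187 - 1489) - (1225 - 1*(-64)) = 2*(-1489)*(-3676) - (1225 + 64) = 10947128 - 1*1289 = 10947128 - 1289 = 10945839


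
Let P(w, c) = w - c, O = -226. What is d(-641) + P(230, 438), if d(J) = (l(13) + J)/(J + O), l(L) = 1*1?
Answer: -179696/867 ≈ -207.26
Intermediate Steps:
l(L) = 1
d(J) = (1 + J)/(-226 + J) (d(J) = (1 + J)/(J - 226) = (1 + J)/(-226 + J))
d(-641) + P(230, 438) = (1 - 641)/(-226 - 641) + (230 - 1*438) = -640/(-867) + (230 - 438) = -1/867*(-640) - 208 = 640/867 - 208 = -179696/867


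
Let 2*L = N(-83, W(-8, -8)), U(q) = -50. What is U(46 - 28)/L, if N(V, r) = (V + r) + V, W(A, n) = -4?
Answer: 10/17 ≈ 0.58823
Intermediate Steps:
N(V, r) = r + 2*V
L = -85 (L = (-4 + 2*(-83))/2 = (-4 - 166)/2 = (1/2)*(-170) = -85)
U(46 - 28)/L = -50/(-85) = -50*(-1/85) = 10/17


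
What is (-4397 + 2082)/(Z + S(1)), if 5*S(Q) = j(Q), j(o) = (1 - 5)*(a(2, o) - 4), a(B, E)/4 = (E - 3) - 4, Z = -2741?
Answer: 11575/13593 ≈ 0.85154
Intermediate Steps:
a(B, E) = -28 + 4*E (a(B, E) = 4*((E - 3) - 4) = 4*((-3 + E) - 4) = 4*(-7 + E) = -28 + 4*E)
j(o) = 128 - 16*o (j(o) = (1 - 5)*((-28 + 4*o) - 4) = -4*(-32 + 4*o) = 128 - 16*o)
S(Q) = 128/5 - 16*Q/5 (S(Q) = (128 - 16*Q)/5 = 128/5 - 16*Q/5)
(-4397 + 2082)/(Z + S(1)) = (-4397 + 2082)/(-2741 + (128/5 - 16/5*1)) = -2315/(-2741 + (128/5 - 16/5)) = -2315/(-2741 + 112/5) = -2315/(-13593/5) = -2315*(-5/13593) = 11575/13593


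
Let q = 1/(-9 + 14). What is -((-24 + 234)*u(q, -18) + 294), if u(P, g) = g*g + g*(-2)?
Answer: -75894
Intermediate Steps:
q = ⅕ (q = 1/5 = ⅕ ≈ 0.20000)
u(P, g) = g² - 2*g
-((-24 + 234)*u(q, -18) + 294) = -((-24 + 234)*(-18*(-2 - 18)) + 294) = -(210*(-18*(-20)) + 294) = -(210*360 + 294) = -(75600 + 294) = -1*75894 = -75894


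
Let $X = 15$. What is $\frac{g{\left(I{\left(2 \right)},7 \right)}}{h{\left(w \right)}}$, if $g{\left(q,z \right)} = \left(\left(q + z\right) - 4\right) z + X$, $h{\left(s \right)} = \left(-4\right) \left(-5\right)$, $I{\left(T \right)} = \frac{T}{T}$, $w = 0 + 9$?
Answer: $\frac{43}{20} \approx 2.15$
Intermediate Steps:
$w = 9$
$I{\left(T \right)} = 1$
$h{\left(s \right)} = 20$
$g{\left(q,z \right)} = 15 + z \left(-4 + q + z\right)$ ($g{\left(q,z \right)} = \left(\left(q + z\right) - 4\right) z + 15 = \left(-4 + q + z\right) z + 15 = z \left(-4 + q + z\right) + 15 = 15 + z \left(-4 + q + z\right)$)
$\frac{g{\left(I{\left(2 \right)},7 \right)}}{h{\left(w \right)}} = \frac{15 + 7^{2} - 28 + 1 \cdot 7}{20} = \frac{15 + 49 - 28 + 7}{20} = \frac{1}{20} \cdot 43 = \frac{43}{20}$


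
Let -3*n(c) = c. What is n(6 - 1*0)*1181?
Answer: -2362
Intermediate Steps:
n(c) = -c/3
n(6 - 1*0)*1181 = -(6 - 1*0)/3*1181 = -(6 + 0)/3*1181 = -1/3*6*1181 = -2*1181 = -2362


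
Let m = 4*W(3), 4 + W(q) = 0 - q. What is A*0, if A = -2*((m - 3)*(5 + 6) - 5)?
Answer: 0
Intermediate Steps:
W(q) = -4 - q (W(q) = -4 + (0 - q) = -4 - q)
m = -28 (m = 4*(-4 - 1*3) = 4*(-4 - 3) = 4*(-7) = -28)
A = 692 (A = -2*((-28 - 3)*(5 + 6) - 5) = -2*(-31*11 - 5) = -2*(-341 - 5) = -2*(-346) = 692)
A*0 = 692*0 = 0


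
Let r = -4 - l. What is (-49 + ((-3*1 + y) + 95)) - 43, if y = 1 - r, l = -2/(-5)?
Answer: 27/5 ≈ 5.4000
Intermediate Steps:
l = ⅖ (l = -2*(-⅕) = ⅖ ≈ 0.40000)
r = -22/5 (r = -4 - 1*⅖ = -4 - ⅖ = -22/5 ≈ -4.4000)
y = 27/5 (y = 1 - 1*(-22/5) = 1 + 22/5 = 27/5 ≈ 5.4000)
(-49 + ((-3*1 + y) + 95)) - 43 = (-49 + ((-3*1 + 27/5) + 95)) - 43 = (-49 + ((-3 + 27/5) + 95)) - 43 = (-49 + (12/5 + 95)) - 43 = (-49 + 487/5) - 43 = 242/5 - 43 = 27/5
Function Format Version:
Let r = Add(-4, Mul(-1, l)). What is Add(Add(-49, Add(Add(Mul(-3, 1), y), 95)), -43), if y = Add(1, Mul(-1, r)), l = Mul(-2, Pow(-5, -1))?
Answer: Rational(27, 5) ≈ 5.4000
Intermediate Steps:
l = Rational(2, 5) (l = Mul(-2, Rational(-1, 5)) = Rational(2, 5) ≈ 0.40000)
r = Rational(-22, 5) (r = Add(-4, Mul(-1, Rational(2, 5))) = Add(-4, Rational(-2, 5)) = Rational(-22, 5) ≈ -4.4000)
y = Rational(27, 5) (y = Add(1, Mul(-1, Rational(-22, 5))) = Add(1, Rational(22, 5)) = Rational(27, 5) ≈ 5.4000)
Add(Add(-49, Add(Add(Mul(-3, 1), y), 95)), -43) = Add(Add(-49, Add(Add(Mul(-3, 1), Rational(27, 5)), 95)), -43) = Add(Add(-49, Add(Add(-3, Rational(27, 5)), 95)), -43) = Add(Add(-49, Add(Rational(12, 5), 95)), -43) = Add(Add(-49, Rational(487, 5)), -43) = Add(Rational(242, 5), -43) = Rational(27, 5)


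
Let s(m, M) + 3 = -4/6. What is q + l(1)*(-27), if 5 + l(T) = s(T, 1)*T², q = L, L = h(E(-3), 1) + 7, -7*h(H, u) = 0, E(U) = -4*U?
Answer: 241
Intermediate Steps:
s(m, M) = -11/3 (s(m, M) = -3 - 4/6 = -3 - 4*⅙ = -3 - ⅔ = -11/3)
h(H, u) = 0 (h(H, u) = -⅐*0 = 0)
L = 7 (L = 0 + 7 = 7)
q = 7
l(T) = -5 - 11*T²/3
q + l(1)*(-27) = 7 + (-5 - 11/3*1²)*(-27) = 7 + (-5 - 11/3*1)*(-27) = 7 + (-5 - 11/3)*(-27) = 7 - 26/3*(-27) = 7 + 234 = 241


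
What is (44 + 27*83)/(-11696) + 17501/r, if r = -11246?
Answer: -115194403/65766608 ≈ -1.7516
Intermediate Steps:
(44 + 27*83)/(-11696) + 17501/r = (44 + 27*83)/(-11696) + 17501/(-11246) = (44 + 2241)*(-1/11696) + 17501*(-1/11246) = 2285*(-1/11696) - 17501/11246 = -2285/11696 - 17501/11246 = -115194403/65766608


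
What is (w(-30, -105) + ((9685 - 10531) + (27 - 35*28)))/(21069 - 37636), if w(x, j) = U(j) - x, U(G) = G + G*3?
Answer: 2189/16567 ≈ 0.13213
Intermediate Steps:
U(G) = 4*G (U(G) = G + 3*G = 4*G)
w(x, j) = -x + 4*j (w(x, j) = 4*j - x = -x + 4*j)
(w(-30, -105) + ((9685 - 10531) + (27 - 35*28)))/(21069 - 37636) = ((-1*(-30) + 4*(-105)) + ((9685 - 10531) + (27 - 35*28)))/(21069 - 37636) = ((30 - 420) + (-846 + (27 - 980)))/(-16567) = (-390 + (-846 - 953))*(-1/16567) = (-390 - 1799)*(-1/16567) = -2189*(-1/16567) = 2189/16567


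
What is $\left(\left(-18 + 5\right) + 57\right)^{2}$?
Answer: $1936$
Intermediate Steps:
$\left(\left(-18 + 5\right) + 57\right)^{2} = \left(-13 + 57\right)^{2} = 44^{2} = 1936$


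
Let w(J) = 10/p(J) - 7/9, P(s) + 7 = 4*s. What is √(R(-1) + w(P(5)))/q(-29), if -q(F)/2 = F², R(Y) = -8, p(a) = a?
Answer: -I*√12181/65598 ≈ -0.0016825*I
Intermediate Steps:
P(s) = -7 + 4*s
w(J) = -7/9 + 10/J (w(J) = 10/J - 7/9 = -7/9 + 10/J)
q(F) = -2*F²
√(R(-1) + w(P(5)))/q(-29) = √(-8 + (-7/9 + 10/(-7 + 4*5)))/((-2*(-29)²)) = √(-8 + (-7/9 + 10/(-7 + 20)))/((-2*841)) = √(-8 + (-7/9 + 10/13))/(-1682) = √(-8 + (-7/9 + 10*(1/13)))*(-1/1682) = √(-8 + (-7/9 + 10/13))*(-1/1682) = √(-8 - 1/117)*(-1/1682) = √(-937/117)*(-1/1682) = (I*√12181/39)*(-1/1682) = -I*√12181/65598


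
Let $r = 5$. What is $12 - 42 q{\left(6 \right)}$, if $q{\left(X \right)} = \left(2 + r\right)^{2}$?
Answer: $-2046$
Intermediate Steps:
$q{\left(X \right)} = 49$ ($q{\left(X \right)} = \left(2 + 5\right)^{2} = 7^{2} = 49$)
$12 - 42 q{\left(6 \right)} = 12 - 2058 = -2046$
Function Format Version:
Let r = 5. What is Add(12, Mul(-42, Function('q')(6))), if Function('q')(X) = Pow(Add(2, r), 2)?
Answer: -2046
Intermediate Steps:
Function('q')(X) = 49 (Function('q')(X) = Pow(Add(2, 5), 2) = Pow(7, 2) = 49)
Add(12, Mul(-42, Function('q')(6))) = Add(12, Mul(-42, 49)) = Add(12, -2058) = -2046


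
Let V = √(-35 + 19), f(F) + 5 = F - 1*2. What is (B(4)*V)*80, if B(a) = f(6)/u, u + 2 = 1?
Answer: 320*I ≈ 320.0*I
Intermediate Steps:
f(F) = -7 + F (f(F) = -5 + (F - 1*2) = -5 + (F - 2) = -5 + (-2 + F) = -7 + F)
u = -1 (u = -2 + 1 = -1)
B(a) = 1 (B(a) = (-7 + 6)/(-1) = -1*(-1) = 1)
V = 4*I (V = √(-16) = 4*I ≈ 4.0*I)
(B(4)*V)*80 = (1*(4*I))*80 = (4*I)*80 = 320*I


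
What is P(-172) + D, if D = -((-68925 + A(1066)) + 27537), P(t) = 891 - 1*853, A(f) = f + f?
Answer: 39294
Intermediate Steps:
A(f) = 2*f
P(t) = 38 (P(t) = 891 - 853 = 38)
D = 39256 (D = -((-68925 + 2*1066) + 27537) = -((-68925 + 2132) + 27537) = -(-66793 + 27537) = -1*(-39256) = 39256)
P(-172) + D = 38 + 39256 = 39294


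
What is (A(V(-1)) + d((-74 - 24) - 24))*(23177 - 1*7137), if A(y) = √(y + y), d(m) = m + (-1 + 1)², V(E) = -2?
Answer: -1956880 + 32080*I ≈ -1.9569e+6 + 32080.0*I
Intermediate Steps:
d(m) = m (d(m) = m + 0² = m + 0 = m)
A(y) = √2*√y (A(y) = √(2*y) = √2*√y)
(A(V(-1)) + d((-74 - 24) - 24))*(23177 - 1*7137) = (√2*√(-2) + ((-74 - 24) - 24))*(23177 - 1*7137) = (√2*(I*√2) + (-98 - 24))*(23177 - 7137) = (2*I - 122)*16040 = (-122 + 2*I)*16040 = -1956880 + 32080*I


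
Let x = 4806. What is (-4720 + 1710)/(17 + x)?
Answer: -430/689 ≈ -0.62409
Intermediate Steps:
(-4720 + 1710)/(17 + x) = (-4720 + 1710)/(17 + 4806) = -3010/4823 = -3010*1/4823 = -430/689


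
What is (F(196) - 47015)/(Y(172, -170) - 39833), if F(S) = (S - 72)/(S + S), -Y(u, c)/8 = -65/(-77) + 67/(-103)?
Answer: 5220228387/4422989354 ≈ 1.1802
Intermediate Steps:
Y(u, c) = -12288/7931 (Y(u, c) = -8*(-65/(-77) + 67/(-103)) = -8*(-65*(-1/77) + 67*(-1/103)) = -8*(65/77 - 67/103) = -8*1536/7931 = -12288/7931)
F(S) = (-72 + S)/(2*S) (F(S) = (-72 + S)/((2*S)) = (-72 + S)*(1/(2*S)) = (-72 + S)/(2*S))
(F(196) - 47015)/(Y(172, -170) - 39833) = ((½)*(-72 + 196)/196 - 47015)/(-12288/7931 - 39833) = ((½)*(1/196)*124 - 47015)/(-315927811/7931) = (31/98 - 47015)*(-7931/315927811) = -4607439/98*(-7931/315927811) = 5220228387/4422989354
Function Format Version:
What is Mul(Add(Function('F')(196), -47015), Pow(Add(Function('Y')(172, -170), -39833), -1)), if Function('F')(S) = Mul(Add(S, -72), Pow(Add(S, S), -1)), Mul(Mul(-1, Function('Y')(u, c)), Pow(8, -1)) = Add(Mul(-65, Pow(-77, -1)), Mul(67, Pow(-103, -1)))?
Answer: Rational(5220228387, 4422989354) ≈ 1.1802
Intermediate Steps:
Function('Y')(u, c) = Rational(-12288, 7931) (Function('Y')(u, c) = Mul(-8, Add(Mul(-65, Pow(-77, -1)), Mul(67, Pow(-103, -1)))) = Mul(-8, Add(Mul(-65, Rational(-1, 77)), Mul(67, Rational(-1, 103)))) = Mul(-8, Add(Rational(65, 77), Rational(-67, 103))) = Mul(-8, Rational(1536, 7931)) = Rational(-12288, 7931))
Function('F')(S) = Mul(Rational(1, 2), Pow(S, -1), Add(-72, S)) (Function('F')(S) = Mul(Add(-72, S), Pow(Mul(2, S), -1)) = Mul(Add(-72, S), Mul(Rational(1, 2), Pow(S, -1))) = Mul(Rational(1, 2), Pow(S, -1), Add(-72, S)))
Mul(Add(Function('F')(196), -47015), Pow(Add(Function('Y')(172, -170), -39833), -1)) = Mul(Add(Mul(Rational(1, 2), Pow(196, -1), Add(-72, 196)), -47015), Pow(Add(Rational(-12288, 7931), -39833), -1)) = Mul(Add(Mul(Rational(1, 2), Rational(1, 196), 124), -47015), Pow(Rational(-315927811, 7931), -1)) = Mul(Add(Rational(31, 98), -47015), Rational(-7931, 315927811)) = Mul(Rational(-4607439, 98), Rational(-7931, 315927811)) = Rational(5220228387, 4422989354)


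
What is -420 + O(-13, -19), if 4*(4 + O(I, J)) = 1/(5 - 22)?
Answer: -28833/68 ≈ -424.01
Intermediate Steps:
O(I, J) = -273/68 (O(I, J) = -4 + 1/(4*(5 - 22)) = -4 + (¼)/(-17) = -4 + (¼)*(-1/17) = -4 - 1/68 = -273/68)
-420 + O(-13, -19) = -420 - 273/68 = -28833/68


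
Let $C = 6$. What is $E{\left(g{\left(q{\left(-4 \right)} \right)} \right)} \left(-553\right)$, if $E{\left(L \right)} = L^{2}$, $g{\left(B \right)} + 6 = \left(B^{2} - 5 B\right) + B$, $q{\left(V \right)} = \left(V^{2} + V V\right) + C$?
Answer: $-914549188$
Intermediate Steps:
$q{\left(V \right)} = 6 + 2 V^{2}$ ($q{\left(V \right)} = \left(V^{2} + V V\right) + 6 = \left(V^{2} + V^{2}\right) + 6 = 2 V^{2} + 6 = 6 + 2 V^{2}$)
$g{\left(B \right)} = -6 + B^{2} - 4 B$ ($g{\left(B \right)} = -6 + \left(\left(B^{2} - 5 B\right) + B\right) = -6 + \left(B^{2} - 4 B\right) = -6 + B^{2} - 4 B$)
$E{\left(g{\left(q{\left(-4 \right)} \right)} \right)} \left(-553\right) = \left(-6 + \left(6 + 2 \left(-4\right)^{2}\right)^{2} - 4 \left(6 + 2 \left(-4\right)^{2}\right)\right)^{2} \left(-553\right) = \left(-6 + \left(6 + 2 \cdot 16\right)^{2} - 4 \left(6 + 2 \cdot 16\right)\right)^{2} \left(-553\right) = \left(-6 + \left(6 + 32\right)^{2} - 4 \left(6 + 32\right)\right)^{2} \left(-553\right) = \left(-6 + 38^{2} - 152\right)^{2} \left(-553\right) = \left(-6 + 1444 - 152\right)^{2} \left(-553\right) = 1286^{2} \left(-553\right) = 1653796 \left(-553\right) = -914549188$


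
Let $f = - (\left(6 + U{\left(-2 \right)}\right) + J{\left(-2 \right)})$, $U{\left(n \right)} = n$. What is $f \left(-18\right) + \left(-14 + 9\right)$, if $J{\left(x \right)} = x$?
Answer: $31$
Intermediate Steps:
$f = -2$ ($f = - (\left(6 - 2\right) - 2) = - (4 - 2) = \left(-1\right) 2 = -2$)
$f \left(-18\right) + \left(-14 + 9\right) = \left(-2\right) \left(-18\right) + \left(-14 + 9\right) = 36 - 5 = 31$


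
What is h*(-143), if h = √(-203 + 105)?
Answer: -1001*I*√2 ≈ -1415.6*I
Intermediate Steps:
h = 7*I*√2 (h = √(-98) = 7*I*√2 ≈ 9.8995*I)
h*(-143) = (7*I*√2)*(-143) = -1001*I*√2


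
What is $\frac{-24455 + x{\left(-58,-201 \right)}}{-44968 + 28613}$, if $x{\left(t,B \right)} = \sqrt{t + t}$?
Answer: $\frac{4891}{3271} - \frac{2 i \sqrt{29}}{16355} \approx 1.4953 - 0.00065853 i$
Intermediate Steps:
$x{\left(t,B \right)} = \sqrt{2} \sqrt{t}$ ($x{\left(t,B \right)} = \sqrt{2 t} = \sqrt{2} \sqrt{t}$)
$\frac{-24455 + x{\left(-58,-201 \right)}}{-44968 + 28613} = \frac{-24455 + \sqrt{2} \sqrt{-58}}{-44968 + 28613} = \frac{-24455 + \sqrt{2} i \sqrt{58}}{-16355} = \left(-24455 + 2 i \sqrt{29}\right) \left(- \frac{1}{16355}\right) = \frac{4891}{3271} - \frac{2 i \sqrt{29}}{16355}$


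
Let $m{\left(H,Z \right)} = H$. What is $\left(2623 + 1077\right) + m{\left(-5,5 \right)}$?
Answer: $3695$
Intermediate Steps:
$\left(2623 + 1077\right) + m{\left(-5,5 \right)} = \left(2623 + 1077\right) - 5 = 3700 - 5 = 3695$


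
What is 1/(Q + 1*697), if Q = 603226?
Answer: 1/603923 ≈ 1.6558e-6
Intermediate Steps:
1/(Q + 1*697) = 1/(603226 + 1*697) = 1/(603226 + 697) = 1/603923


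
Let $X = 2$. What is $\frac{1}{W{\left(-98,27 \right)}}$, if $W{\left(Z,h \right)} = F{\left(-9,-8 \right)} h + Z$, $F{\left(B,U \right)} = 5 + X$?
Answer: $\frac{1}{91} \approx 0.010989$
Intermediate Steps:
$F{\left(B,U \right)} = 7$ ($F{\left(B,U \right)} = 5 + 2 = 7$)
$W{\left(Z,h \right)} = Z + 7 h$ ($W{\left(Z,h \right)} = 7 h + Z = Z + 7 h$)
$\frac{1}{W{\left(-98,27 \right)}} = \frac{1}{-98 + 7 \cdot 27} = \frac{1}{-98 + 189} = \frac{1}{91}$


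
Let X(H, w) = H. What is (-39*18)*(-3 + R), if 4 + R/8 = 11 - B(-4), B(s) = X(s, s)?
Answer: -59670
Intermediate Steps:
B(s) = s
R = 88 (R = -32 + 8*(11 - 1*(-4)) = -32 + 8*(11 + 4) = -32 + 8*15 = -32 + 120 = 88)
(-39*18)*(-3 + R) = (-39*18)*(-3 + 88) = -702*85 = -59670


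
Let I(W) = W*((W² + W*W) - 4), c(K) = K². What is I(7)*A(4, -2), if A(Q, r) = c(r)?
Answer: 2632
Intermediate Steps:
A(Q, r) = r²
I(W) = W*(-4 + 2*W²) (I(W) = W*((W² + W²) - 4) = W*(2*W² - 4) = W*(-4 + 2*W²))
I(7)*A(4, -2) = (2*7*(-2 + 7²))*(-2)² = (2*7*(-2 + 49))*4 = (2*7*47)*4 = 658*4 = 2632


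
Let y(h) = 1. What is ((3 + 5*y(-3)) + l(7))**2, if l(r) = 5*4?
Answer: 784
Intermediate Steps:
l(r) = 20
((3 + 5*y(-3)) + l(7))**2 = ((3 + 5*1) + 20)**2 = ((3 + 5) + 20)**2 = (8 + 20)**2 = 28**2 = 784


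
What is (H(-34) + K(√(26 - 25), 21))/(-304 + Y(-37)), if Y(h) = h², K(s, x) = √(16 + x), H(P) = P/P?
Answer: 1/1065 + √37/1065 ≈ 0.0066505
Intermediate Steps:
H(P) = 1
(H(-34) + K(√(26 - 25), 21))/(-304 + Y(-37)) = (1 + √(16 + 21))/(-304 + (-37)²) = (1 + √37)/(-304 + 1369) = (1 + √37)/1065 = (1 + √37)*(1/1065) = 1/1065 + √37/1065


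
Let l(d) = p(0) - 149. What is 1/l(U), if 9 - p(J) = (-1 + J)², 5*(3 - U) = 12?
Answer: -1/141 ≈ -0.0070922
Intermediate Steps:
U = ⅗ (U = 3 - ⅕*12 = 3 - 12/5 = ⅗ ≈ 0.60000)
p(J) = 9 - (-1 + J)²
l(d) = -141 (l(d) = (9 - (-1 + 0)²) - 149 = (9 - 1*(-1)²) - 149 = (9 - 1*1) - 149 = (9 - 1) - 149 = 8 - 149 = -141)
1/l(U) = 1/(-141) = -1/141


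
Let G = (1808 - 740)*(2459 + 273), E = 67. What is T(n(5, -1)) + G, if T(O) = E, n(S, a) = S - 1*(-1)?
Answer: 2917843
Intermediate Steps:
n(S, a) = 1 + S (n(S, a) = S + 1 = 1 + S)
G = 2917776 (G = 1068*2732 = 2917776)
T(O) = 67
T(n(5, -1)) + G = 67 + 2917776 = 2917843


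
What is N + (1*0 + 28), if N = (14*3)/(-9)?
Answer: 70/3 ≈ 23.333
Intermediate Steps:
N = -14/3 (N = 42*(-⅑) = -14/3 ≈ -4.6667)
N + (1*0 + 28) = -14/3 + (1*0 + 28) = -14/3 + (0 + 28) = -14/3 + 28 = 70/3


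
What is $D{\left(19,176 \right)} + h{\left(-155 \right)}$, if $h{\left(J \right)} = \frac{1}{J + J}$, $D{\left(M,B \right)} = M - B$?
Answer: $- \frac{48671}{310} \approx -157.0$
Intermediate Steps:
$h{\left(J \right)} = \frac{1}{2 J}$
$D{\left(19,176 \right)} + h{\left(-155 \right)} = \left(19 - 176\right) + \frac{1}{2 \left(-155\right)} = \left(19 - 176\right) + \frac{1}{2} \left(- \frac{1}{155}\right) = -157 - \frac{1}{310} = - \frac{48671}{310}$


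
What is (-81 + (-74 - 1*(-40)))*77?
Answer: -8855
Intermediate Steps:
(-81 + (-74 - 1*(-40)))*77 = (-81 + (-74 + 40))*77 = (-81 - 34)*77 = -115*77 = -8855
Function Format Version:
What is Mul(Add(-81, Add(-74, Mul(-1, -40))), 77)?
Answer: -8855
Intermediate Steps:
Mul(Add(-81, Add(-74, Mul(-1, -40))), 77) = Mul(Add(-81, Add(-74, 40)), 77) = Mul(Add(-81, -34), 77) = Mul(-115, 77) = -8855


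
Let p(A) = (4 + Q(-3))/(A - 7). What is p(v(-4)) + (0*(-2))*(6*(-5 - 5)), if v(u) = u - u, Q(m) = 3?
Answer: -1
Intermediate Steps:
v(u) = 0
p(A) = 7/(-7 + A) (p(A) = (4 + 3)/(A - 7) = 7/(-7 + A))
p(v(-4)) + (0*(-2))*(6*(-5 - 5)) = 7/(-7 + 0) + (0*(-2))*(6*(-5 - 5)) = 7/(-7) + 0*(6*(-10)) = 7*(-⅐) + 0*(-60) = -1 + 0 = -1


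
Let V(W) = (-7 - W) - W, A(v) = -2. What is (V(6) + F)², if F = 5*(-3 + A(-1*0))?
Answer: 1936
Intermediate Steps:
V(W) = -7 - 2*W
F = -25 (F = 5*(-3 - 2) = 5*(-5) = -25)
(V(6) + F)² = ((-7 - 2*6) - 25)² = ((-7 - 12) - 25)² = (-19 - 25)² = (-44)² = 1936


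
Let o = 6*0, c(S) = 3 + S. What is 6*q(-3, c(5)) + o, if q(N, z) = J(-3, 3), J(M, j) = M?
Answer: -18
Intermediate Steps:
q(N, z) = -3
o = 0
6*q(-3, c(5)) + o = 6*(-3) + 0 = -18 + 0 = -18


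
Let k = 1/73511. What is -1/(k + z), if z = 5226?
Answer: -73511/384168487 ≈ -0.00019135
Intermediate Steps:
k = 1/73511 ≈ 1.3603e-5
-1/(k + z) = -1/(1/73511 + 5226) = -1/384168487/73511 = -1*73511/384168487 = -73511/384168487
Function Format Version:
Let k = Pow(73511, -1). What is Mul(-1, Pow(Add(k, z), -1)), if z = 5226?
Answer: Rational(-73511, 384168487) ≈ -0.00019135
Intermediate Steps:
k = Rational(1, 73511) ≈ 1.3603e-5
Mul(-1, Pow(Add(k, z), -1)) = Mul(-1, Pow(Add(Rational(1, 73511), 5226), -1)) = Mul(-1, Pow(Rational(384168487, 73511), -1)) = Mul(-1, Rational(73511, 384168487)) = Rational(-73511, 384168487)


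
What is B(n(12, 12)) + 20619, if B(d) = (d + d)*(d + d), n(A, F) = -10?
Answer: 21019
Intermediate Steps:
B(d) = 4*d**2 (B(d) = (2*d)*(2*d) = 4*d**2)
B(n(12, 12)) + 20619 = 4*(-10)**2 + 20619 = 4*100 + 20619 = 400 + 20619 = 21019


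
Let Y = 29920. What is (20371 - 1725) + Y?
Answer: 48566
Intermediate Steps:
(20371 - 1725) + Y = (20371 - 1725) + 29920 = 18646 + 29920 = 48566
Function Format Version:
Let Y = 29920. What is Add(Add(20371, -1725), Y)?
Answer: 48566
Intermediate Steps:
Add(Add(20371, -1725), Y) = Add(Add(20371, -1725), 29920) = Add(18646, 29920) = 48566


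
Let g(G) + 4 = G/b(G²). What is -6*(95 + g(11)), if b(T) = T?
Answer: -6012/11 ≈ -546.54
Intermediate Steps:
g(G) = -4 + 1/G (g(G) = -4 + G/(G²) = -4 + G/G² = -4 + 1/G)
-6*(95 + g(11)) = -6*(95 + (-4 + 1/11)) = -6*(95 - 43/11) = -6*1002/11 = -6012/11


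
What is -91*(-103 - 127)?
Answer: 20930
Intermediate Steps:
-91*(-103 - 127) = -91*(-230) = 20930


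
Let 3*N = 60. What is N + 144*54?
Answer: 7796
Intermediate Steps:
N = 20 (N = (⅓)*60 = 20)
N + 144*54 = 20 + 144*54 = 20 + 7776 = 7796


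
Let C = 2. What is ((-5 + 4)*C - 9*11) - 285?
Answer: -386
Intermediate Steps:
((-5 + 4)*C - 9*11) - 285 = ((-5 + 4)*2 - 9*11) - 285 = (-1*2 - 99) - 285 = (-2 - 99) - 285 = -101 - 285 = -386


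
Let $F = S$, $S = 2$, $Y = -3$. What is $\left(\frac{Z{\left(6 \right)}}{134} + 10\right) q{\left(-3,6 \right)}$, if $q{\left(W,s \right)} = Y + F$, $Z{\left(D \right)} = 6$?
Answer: $- \frac{673}{67} \approx -10.045$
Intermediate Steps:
$F = 2$
$q{\left(W,s \right)} = -1$ ($q{\left(W,s \right)} = -3 + 2 = -1$)
$\left(\frac{Z{\left(6 \right)}}{134} + 10\right) q{\left(-3,6 \right)} = \left(\frac{6}{134} + 10\right) \left(-1\right) = \left(6 \cdot \frac{1}{134} + 10\right) \left(-1\right) = \left(\frac{3}{67} + 10\right) \left(-1\right) = \frac{673}{67} \left(-1\right) = - \frac{673}{67}$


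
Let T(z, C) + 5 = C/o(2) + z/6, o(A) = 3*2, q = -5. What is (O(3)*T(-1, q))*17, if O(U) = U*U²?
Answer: -2754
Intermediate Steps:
O(U) = U³
o(A) = 6
T(z, C) = -5 + C/6 + z/6 (T(z, C) = -5 + (C/6 + z/6) = -5 + C/6 + z/6)
(O(3)*T(-1, q))*17 = (3³*(-5 + (⅙)*(-5) + (⅙)*(-1)))*17 = (27*(-5 - ⅚ - ⅙))*17 = (27*(-6))*17 = -162*17 = -2754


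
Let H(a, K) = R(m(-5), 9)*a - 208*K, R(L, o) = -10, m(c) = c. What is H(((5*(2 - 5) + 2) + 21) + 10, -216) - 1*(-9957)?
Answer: 54705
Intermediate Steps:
H(a, K) = -208*K - 10*a (H(a, K) = -10*a - 208*K = -208*K - 10*a)
H(((5*(2 - 5) + 2) + 21) + 10, -216) - 1*(-9957) = (-208*(-216) - 10*(((5*(2 - 5) + 2) + 21) + 10)) - 1*(-9957) = (44928 - 10*(((5*(-3) + 2) + 21) + 10)) + 9957 = (44928 - 10*(((-15 + 2) + 21) + 10)) + 9957 = (44928 - 10*((-13 + 21) + 10)) + 9957 = (44928 - 10*(8 + 10)) + 9957 = (44928 - 10*18) + 9957 = (44928 - 180) + 9957 = 44748 + 9957 = 54705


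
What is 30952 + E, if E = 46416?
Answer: 77368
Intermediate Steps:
30952 + E = 30952 + 46416 = 77368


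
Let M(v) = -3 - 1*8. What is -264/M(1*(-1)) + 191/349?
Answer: 8567/349 ≈ 24.547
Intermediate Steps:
M(v) = -11 (M(v) = -3 - 8 = -11)
-264/M(1*(-1)) + 191/349 = -264/(-11) + 191/349 = -264*(-1/11) + 191*(1/349) = 24 + 191/349 = 8567/349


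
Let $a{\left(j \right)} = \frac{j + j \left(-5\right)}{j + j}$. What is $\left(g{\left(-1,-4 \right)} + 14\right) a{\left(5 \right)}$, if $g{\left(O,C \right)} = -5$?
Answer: $-18$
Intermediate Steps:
$a{\left(j \right)} = -2$ ($a{\left(j \right)} = \frac{j - 5 j}{2 j} = - 4 j \frac{1}{2 j} = -2$)
$\left(g{\left(-1,-4 \right)} + 14\right) a{\left(5 \right)} = \left(-5 + 14\right) \left(-2\right) = 9 \left(-2\right) = -18$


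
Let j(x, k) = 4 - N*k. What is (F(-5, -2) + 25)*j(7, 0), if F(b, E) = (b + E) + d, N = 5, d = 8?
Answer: 104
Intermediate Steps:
F(b, E) = 8 + E + b (F(b, E) = (b + E) + 8 = (E + b) + 8 = 8 + E + b)
j(x, k) = 4 - 5*k
(F(-5, -2) + 25)*j(7, 0) = ((8 - 2 - 5) + 25)*(4 - 5*0) = (1 + 25)*(4 + 0) = 26*4 = 104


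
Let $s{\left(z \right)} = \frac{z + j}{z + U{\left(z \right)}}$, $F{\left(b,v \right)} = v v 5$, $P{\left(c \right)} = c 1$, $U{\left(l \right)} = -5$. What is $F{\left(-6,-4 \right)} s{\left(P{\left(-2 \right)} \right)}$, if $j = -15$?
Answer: $\frac{1360}{7} \approx 194.29$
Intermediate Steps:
$P{\left(c \right)} = c$
$F{\left(b,v \right)} = 5 v^{2}$ ($F{\left(b,v \right)} = v^{2} \cdot 5 = 5 v^{2}$)
$s{\left(z \right)} = \frac{-15 + z}{-5 + z}$ ($s{\left(z \right)} = \frac{z - 15}{z - 5} = \frac{-15 + z}{-5 + z}$)
$F{\left(-6,-4 \right)} s{\left(P{\left(-2 \right)} \right)} = 5 \left(-4\right)^{2} \frac{-15 - 2}{-5 - 2} = 5 \cdot 16 \frac{1}{-7} \left(-17\right) = 80 \left(\left(- \frac{1}{7}\right) \left(-17\right)\right) = 80 \cdot \frac{17}{7} = \frac{1360}{7}$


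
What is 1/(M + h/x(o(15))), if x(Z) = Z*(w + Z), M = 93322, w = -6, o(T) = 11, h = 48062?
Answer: 55/5180772 ≈ 1.0616e-5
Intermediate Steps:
x(Z) = Z*(-6 + Z)
1/(M + h/x(o(15))) = 1/(93322 + 48062/((11*(-6 + 11)))) = 1/(93322 + 48062/((11*5))) = 1/(93322 + 48062/55) = 1/(5180772/55) = 55/5180772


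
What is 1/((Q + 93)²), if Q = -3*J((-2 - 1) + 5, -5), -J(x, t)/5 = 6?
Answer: 1/33489 ≈ 2.9861e-5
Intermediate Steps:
J(x, t) = -30 (J(x, t) = -5*6 = -30)
Q = 90 (Q = -3*(-30) = 90)
1/((Q + 93)²) = 1/((90 + 93)²) = 1/(183²) = 1/33489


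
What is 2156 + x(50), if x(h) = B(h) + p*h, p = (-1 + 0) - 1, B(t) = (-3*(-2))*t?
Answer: 2356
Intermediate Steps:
B(t) = 6*t
p = -2 (p = -1 - 1 = -2)
x(h) = 4*h (x(h) = 6*h - 2*h = 4*h)
2156 + x(50) = 2156 + 4*50 = 2156 + 200 = 2356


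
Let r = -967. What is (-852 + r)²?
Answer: 3308761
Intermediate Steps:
(-852 + r)² = (-852 - 967)² = (-1819)² = 3308761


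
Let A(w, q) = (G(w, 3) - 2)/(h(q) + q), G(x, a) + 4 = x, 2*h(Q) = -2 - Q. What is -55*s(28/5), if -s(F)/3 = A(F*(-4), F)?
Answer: -7810/3 ≈ -2603.3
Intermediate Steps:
h(Q) = -1 - Q/2 (h(Q) = (-2 - Q)/2 = -1 - Q/2)
G(x, a) = -4 + x
A(w, q) = (-6 + w)/(-1 + q/2) (A(w, q) = ((-4 + w) - 2)/((-1 - q/2) + q) = (-6 + w)/(-1 + q/2))
s(F) = -6*(-6 - 4*F)/(-2 + F) (s(F) = -6*(-6 + F*(-4))/(-2 + F) = -6*(-6 - 4*F)/(-2 + F))
-55*s(28/5) = -660*(3 + 2*(28/5))/(-2 + 28/5) = -660*(3 + 56/5)/18/5 = -660*5*71/(18*5) = -55*142/3 = -7810/3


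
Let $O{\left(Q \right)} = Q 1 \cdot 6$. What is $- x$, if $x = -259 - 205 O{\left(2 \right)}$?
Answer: $2719$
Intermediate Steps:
$O{\left(Q \right)} = 6 Q$ ($O{\left(Q \right)} = Q 6 = 6 Q$)
$x = -2719$ ($x = -259 - 205 \cdot 6 \cdot 2 = -259 - 2460 = -2719$)
$- x = \left(-1\right) \left(-2719\right) = 2719$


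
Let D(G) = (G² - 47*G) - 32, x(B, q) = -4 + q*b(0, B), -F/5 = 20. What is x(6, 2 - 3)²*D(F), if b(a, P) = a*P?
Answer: 234688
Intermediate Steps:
F = -100 (F = -5*20 = -100)
b(a, P) = P*a
x(B, q) = -4 (x(B, q) = -4 + q*(B*0) = -4 + q*0 = -4 + 0 = -4)
D(G) = -32 + G² - 47*G
x(6, 2 - 3)²*D(F) = (-4)²*(-32 + (-100)² - 47*(-100)) = 16*(-32 + 10000 + 4700) = 16*14668 = 234688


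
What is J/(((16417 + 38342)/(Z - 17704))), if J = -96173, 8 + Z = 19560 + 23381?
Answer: -2426348617/54759 ≈ -44310.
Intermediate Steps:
Z = 42933 (Z = -8 + (19560 + 23381) = -8 + 42941 = 42933)
J/(((16417 + 38342)/(Z - 17704))) = -96173*(42933 - 17704)/(16417 + 38342) = -96173/(54759/25229) = -96173/(54759*(1/25229)) = -96173/54759/25229 = -96173*25229/54759 = -2426348617/54759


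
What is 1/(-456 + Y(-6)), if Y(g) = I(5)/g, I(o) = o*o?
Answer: -6/2761 ≈ -0.0021731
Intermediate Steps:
I(o) = o²
Y(g) = 25/g (Y(g) = 5²/g = 25/g)
1/(-456 + Y(-6)) = 1/(-456 + 25/(-6)) = 1/(-456 + 25*(-⅙)) = 1/(-456 - 25/6) = 1/(-2761/6) = -6/2761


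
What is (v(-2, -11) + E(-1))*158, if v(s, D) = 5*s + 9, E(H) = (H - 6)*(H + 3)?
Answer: -2370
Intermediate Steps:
E(H) = (-6 + H)*(3 + H)
v(s, D) = 9 + 5*s
(v(-2, -11) + E(-1))*158 = ((9 + 5*(-2)) + (-18 + (-1)**2 - 3*(-1)))*158 = ((9 - 10) + (-18 + 1 + 3))*158 = (-1 - 14)*158 = -15*158 = -2370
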